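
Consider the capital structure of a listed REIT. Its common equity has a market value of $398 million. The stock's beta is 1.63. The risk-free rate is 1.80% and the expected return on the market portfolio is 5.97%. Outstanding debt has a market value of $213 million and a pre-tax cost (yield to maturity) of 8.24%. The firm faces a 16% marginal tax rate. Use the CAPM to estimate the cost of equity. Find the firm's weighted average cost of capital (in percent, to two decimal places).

8.01%

Market risk premium = 5.97% − 1.8% = 4.17%.
Cost of equity via CAPM: Re = 1.8% + 1.63 × 4.17% = 8.5971%.
Total capital V = 398 + 213 = 611.
Equity: weight = 398/611 = 0.6514; cost = 8.5971%.
Debt: weight = 213/611 = 0.3486; after-tax cost = 8.24% × (1 − 16%) = 6.9216%.
WACC = 0.6514 × 8.5971% + 0.3486 × 6.9216% = 8.0130%.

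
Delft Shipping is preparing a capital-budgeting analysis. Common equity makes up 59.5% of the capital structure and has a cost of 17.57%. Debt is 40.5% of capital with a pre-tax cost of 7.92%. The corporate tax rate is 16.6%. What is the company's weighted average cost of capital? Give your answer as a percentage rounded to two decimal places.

13.13%

After-tax cost of debt = 7.92% × (1 − 16.6%) = 6.6053%.
WACC = 0.595 × 17.5700% + 0.405 × 6.6053% = 13.1293%.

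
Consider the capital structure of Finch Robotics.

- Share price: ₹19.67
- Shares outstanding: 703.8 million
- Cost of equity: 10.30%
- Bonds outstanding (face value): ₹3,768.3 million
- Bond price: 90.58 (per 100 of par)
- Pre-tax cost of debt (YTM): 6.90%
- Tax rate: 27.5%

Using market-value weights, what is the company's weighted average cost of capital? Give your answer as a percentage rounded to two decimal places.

9.25%

Market value of equity E = 19.67 × 703.8m = 13843.746m. Market value of debt D = 3768.3m × 90.58/100 = 3413.32614m.
Total capital V = 13843.746 + 3413.32614 = 17257.07214.
Equity: weight = 13843.746/17257.07214 = 0.8022; cost = 10.3%.
Bonds outstanding: weight = 3413.32614/17257.07214 = 0.1978; after-tax cost = 6.9% × (1 − 27.5%) = 5.0025%.
WACC = 0.8022 × 10.3000% + 0.1978 × 5.0025% = 9.2522%.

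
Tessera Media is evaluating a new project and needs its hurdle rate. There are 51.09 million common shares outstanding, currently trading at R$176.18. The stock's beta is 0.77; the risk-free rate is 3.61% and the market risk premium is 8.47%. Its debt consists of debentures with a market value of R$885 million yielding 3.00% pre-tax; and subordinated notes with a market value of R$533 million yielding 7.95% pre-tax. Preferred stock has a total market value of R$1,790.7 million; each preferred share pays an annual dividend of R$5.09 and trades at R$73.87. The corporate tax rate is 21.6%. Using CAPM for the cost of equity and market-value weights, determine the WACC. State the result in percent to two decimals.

Cost of equity via CAPM: Re = 3.61% + 0.77 × 8.47% = 10.1319%.
Cost of preferred: Rp = 5.09 / 73.87 = 6.8905%.
Market value of equity E = 176.18 × 51.09m = 9001.0362m.
Total capital V = 9001.0362 + 1790.7 + 885 + 533 = 12209.7362.
Equity: weight = 9001.0362/12209.7362 = 0.7372; cost = 10.1319%.
Preferred: weight = 1790.7/12209.7362 = 0.1467; cost = 6.8905%.
Debentures: weight = 885/12209.7362 = 0.0725; after-tax cost = 3% × (1 − 21.6%) = 2.3520%.
Subordinated notes: weight = 533/12209.7362 = 0.0437; after-tax cost = 7.95% × (1 − 21.6%) = 6.2328%.
WACC = 0.7372 × 10.1319% + 0.1467 × 6.8905% + 0.0725 × 2.3520% + 0.0437 × 6.2328% = 8.9224%.

8.92%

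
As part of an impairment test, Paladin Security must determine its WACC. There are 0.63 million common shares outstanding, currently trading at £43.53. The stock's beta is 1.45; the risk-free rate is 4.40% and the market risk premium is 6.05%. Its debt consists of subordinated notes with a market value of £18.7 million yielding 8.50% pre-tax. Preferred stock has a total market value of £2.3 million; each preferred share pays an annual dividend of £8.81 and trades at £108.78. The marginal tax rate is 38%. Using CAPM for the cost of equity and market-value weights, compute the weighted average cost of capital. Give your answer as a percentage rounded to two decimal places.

Cost of equity via CAPM: Re = 4.4% + 1.45 × 6.05% = 13.1725%.
Cost of preferred: Rp = 8.81 / 108.78 = 8.0989%.
Market value of equity E = 43.53 × 0.63m = 27.4239m.
Total capital V = 27.4239 + 2.3 + 18.7 = 48.4239.
Equity: weight = 27.4239/48.4239 = 0.5663; cost = 13.1725%.
Preferred: weight = 2.3/48.4239 = 0.0475; cost = 8.0989%.
Subordinated notes: weight = 18.7/48.4239 = 0.3862; after-tax cost = 8.5% × (1 − 38%) = 5.2700%.
WACC = 0.5663 × 13.1725% + 0.0475 × 8.0989% + 0.3862 × 5.2700% = 9.8798%.

9.88%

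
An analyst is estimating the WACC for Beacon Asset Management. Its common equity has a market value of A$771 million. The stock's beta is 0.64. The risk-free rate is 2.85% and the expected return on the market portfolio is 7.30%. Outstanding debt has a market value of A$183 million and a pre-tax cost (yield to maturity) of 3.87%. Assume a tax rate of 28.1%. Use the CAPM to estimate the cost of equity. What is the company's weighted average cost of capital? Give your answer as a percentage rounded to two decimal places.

5.14%

Market risk premium = 7.3% − 2.85% = 4.45%.
Cost of equity via CAPM: Re = 2.85% + 0.64 × 4.45% = 5.6980%.
Total capital V = 771 + 183 = 954.
Equity: weight = 771/954 = 0.8082; cost = 5.698%.
Debt: weight = 183/954 = 0.1918; after-tax cost = 3.87% × (1 − 28.1%) = 2.7825%.
WACC = 0.8082 × 5.6980% + 0.1918 × 2.7825% = 5.1387%.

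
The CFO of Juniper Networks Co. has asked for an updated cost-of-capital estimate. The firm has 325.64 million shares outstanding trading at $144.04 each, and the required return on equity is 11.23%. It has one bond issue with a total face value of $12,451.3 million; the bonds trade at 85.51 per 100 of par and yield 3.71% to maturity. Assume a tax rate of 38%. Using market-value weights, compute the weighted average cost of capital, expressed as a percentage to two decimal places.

Market value of equity E = 144.04 × 325.64m = 46905.1856m. Market value of debt D = 12451.3m × 85.51/100 = 10647.10663m.
Total capital V = 46905.1856 + 10647.10663 = 57552.29223.
Equity: weight = 46905.1856/57552.29223 = 0.8150; cost = 11.23%.
Bonds outstanding: weight = 10647.10663/57552.29223 = 0.1850; after-tax cost = 3.71% × (1 − 38%) = 2.3002%.
WACC = 0.8150 × 11.2300% + 0.1850 × 2.3002% = 9.5780%.

9.58%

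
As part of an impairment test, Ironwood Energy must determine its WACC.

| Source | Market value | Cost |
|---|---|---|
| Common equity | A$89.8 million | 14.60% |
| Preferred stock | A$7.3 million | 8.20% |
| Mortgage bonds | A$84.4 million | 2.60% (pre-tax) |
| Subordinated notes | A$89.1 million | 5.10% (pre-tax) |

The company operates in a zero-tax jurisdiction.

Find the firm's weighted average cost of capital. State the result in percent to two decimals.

Total capital V = 89.8 + 7.3 + 84.4 + 89.1 = 270.6.
Equity: weight = 89.8/270.6 = 0.3319; cost = 14.6%.
Preferred: weight = 7.3/270.6 = 0.0270; cost = 8.2%.
Mortgage bonds: weight = 84.4/270.6 = 0.3119; after-tax cost = 2.6% × (1 − 0%) = 2.6000%.
Subordinated notes: weight = 89.1/270.6 = 0.3293; after-tax cost = 5.1% × (1 − 0%) = 5.1000%.
WACC = 0.3319 × 14.6000% + 0.0270 × 8.2000% + 0.3119 × 2.6000% + 0.3293 × 5.1000% = 7.5565%.

7.56%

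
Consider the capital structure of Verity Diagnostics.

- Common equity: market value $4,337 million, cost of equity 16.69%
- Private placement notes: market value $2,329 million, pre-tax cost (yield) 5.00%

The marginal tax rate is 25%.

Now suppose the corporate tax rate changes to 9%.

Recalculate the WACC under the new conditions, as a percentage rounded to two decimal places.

After the change:
Total capital V = 4337 + 2329 = 6666.
Equity: weight = 4337/6666 = 0.6506; cost = 16.69%.
Private placement notes: weight = 2329/6666 = 0.3494; after-tax cost = 5% × (1 − 9%) = 4.5500%.
WACC = 0.6506 × 16.6900% + 0.3494 × 4.5500% = 12.4485%.

12.45%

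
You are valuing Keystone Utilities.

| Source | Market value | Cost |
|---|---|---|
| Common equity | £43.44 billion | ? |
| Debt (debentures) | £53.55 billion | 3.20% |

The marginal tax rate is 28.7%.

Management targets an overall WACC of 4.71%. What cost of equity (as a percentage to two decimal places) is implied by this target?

7.70%

Total capital V = 43.44 + 53.55 = 96.99.
Equity weight = 43.44/96.99 = 0.4479.
Debentures weight = 53.55/96.99 = 0.5521.
Debt contribution = 0.5521 × 3.2% × (1 − 28.7%) = 1.2597%.
Required equity contribution = 4.71% − 1.2597% = 3.4503%.
Re = 3.4503% / 0.4479 = 7.7036%.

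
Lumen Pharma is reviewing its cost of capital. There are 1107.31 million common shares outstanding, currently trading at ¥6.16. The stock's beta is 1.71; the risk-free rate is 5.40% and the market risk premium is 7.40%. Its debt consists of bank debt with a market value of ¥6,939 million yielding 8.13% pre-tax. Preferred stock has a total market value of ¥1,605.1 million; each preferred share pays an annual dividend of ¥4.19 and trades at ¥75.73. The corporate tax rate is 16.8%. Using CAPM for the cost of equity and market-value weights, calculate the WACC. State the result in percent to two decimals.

Cost of equity via CAPM: Re = 5.4% + 1.71 × 7.4% = 18.0540%.
Cost of preferred: Rp = 4.19 / 75.73 = 5.5328%.
Market value of equity E = 6.16 × 1107.31m = 6821.0296m.
Total capital V = 6821.0296 + 1605.1 + 6939 = 15365.1296.
Equity: weight = 6821.0296/15365.1296 = 0.4439; cost = 18.054%.
Preferred: weight = 1605.1/15365.1296 = 0.1045; cost = 5.5328%.
Bank debt: weight = 6939/15365.1296 = 0.4516; after-tax cost = 8.13% × (1 − 16.8%) = 6.7642%.
WACC = 0.4439 × 18.0540% + 0.1045 × 5.5328% + 0.4516 × 6.7642% = 11.6474%.

11.65%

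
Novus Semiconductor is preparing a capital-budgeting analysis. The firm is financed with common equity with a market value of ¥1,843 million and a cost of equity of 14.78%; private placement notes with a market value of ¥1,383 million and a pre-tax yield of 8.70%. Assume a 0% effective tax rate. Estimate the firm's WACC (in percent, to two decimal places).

Total capital V = 1843 + 1383 = 3226.
Equity: weight = 1843/3226 = 0.5713; cost = 14.78%.
Private placement notes: weight = 1383/3226 = 0.4287; after-tax cost = 8.7% × (1 − 0%) = 8.7000%.
WACC = 0.5713 × 14.7800% + 0.4287 × 8.7000% = 12.1735%.

12.17%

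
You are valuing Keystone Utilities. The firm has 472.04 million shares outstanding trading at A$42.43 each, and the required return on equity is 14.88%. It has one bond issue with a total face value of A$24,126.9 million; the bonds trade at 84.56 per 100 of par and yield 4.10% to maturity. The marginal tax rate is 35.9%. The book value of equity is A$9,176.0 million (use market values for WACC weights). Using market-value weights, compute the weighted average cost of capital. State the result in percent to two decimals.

Market value of equity E = 42.43 × 472.04m = 20028.6572m. Market value of debt D = 24126.9m × 84.56/100 = 20401.70664m.
Total capital V = 20028.6572 + 20401.70664 = 40430.36384.
Equity: weight = 20028.6572/40430.36384 = 0.4954; cost = 14.88%.
Bonds outstanding: weight = 20401.70664/40430.36384 = 0.5046; after-tax cost = 4.1% × (1 − 35.9%) = 2.6281%.
WACC = 0.4954 × 14.8800% + 0.5046 × 2.6281% = 8.6975%.

8.70%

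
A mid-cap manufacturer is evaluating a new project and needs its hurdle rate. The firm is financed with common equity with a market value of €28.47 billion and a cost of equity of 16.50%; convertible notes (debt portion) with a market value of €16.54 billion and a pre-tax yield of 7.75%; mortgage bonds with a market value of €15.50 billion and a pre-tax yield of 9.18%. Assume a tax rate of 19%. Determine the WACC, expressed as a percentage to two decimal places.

Total capital V = 28.47 + 16.54 + 15.5 = 60.51.
Equity: weight = 28.47/60.51 = 0.4705; cost = 16.5%.
Convertible notes (debt portion): weight = 16.54/60.51 = 0.2733; after-tax cost = 7.75% × (1 − 19%) = 6.2775%.
Mortgage bonds: weight = 15.5/60.51 = 0.2562; after-tax cost = 9.18% × (1 − 19%) = 7.4358%.
WACC = 0.4705 × 16.5000% + 0.2733 × 6.2775% + 0.2562 × 7.4358% = 11.3839%.

11.38%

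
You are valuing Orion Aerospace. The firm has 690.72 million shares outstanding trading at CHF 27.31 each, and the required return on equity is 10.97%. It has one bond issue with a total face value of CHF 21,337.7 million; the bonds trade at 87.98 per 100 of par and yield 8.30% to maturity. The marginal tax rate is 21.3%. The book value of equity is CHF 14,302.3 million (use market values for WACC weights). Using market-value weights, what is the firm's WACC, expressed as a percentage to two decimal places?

Market value of equity E = 27.31 × 690.72m = 18863.5632m. Market value of debt D = 21337.7m × 87.98/100 = 18772.90846m.
Total capital V = 18863.5632 + 18772.90846 = 37636.47166.
Equity: weight = 18863.5632/37636.47166 = 0.5012; cost = 10.97%.
Bonds outstanding: weight = 18772.90846/37636.47166 = 0.4988; after-tax cost = 8.3% × (1 − 21.3%) = 6.5321%.
WACC = 0.5012 × 10.9700% + 0.4988 × 6.5321% = 8.7564%.

8.76%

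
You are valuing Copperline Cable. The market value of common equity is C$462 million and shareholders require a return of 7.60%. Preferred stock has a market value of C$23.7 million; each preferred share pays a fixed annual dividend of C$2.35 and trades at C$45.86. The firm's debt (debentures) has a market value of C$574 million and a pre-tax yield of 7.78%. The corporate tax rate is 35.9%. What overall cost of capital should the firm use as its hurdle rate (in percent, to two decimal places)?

Cost of preferred: Rp = 2.35 / 45.86 = 5.1243%.
Total capital V = 462 + 23.7 + 574 = 1059.7.
Equity: weight = 462/1059.7 = 0.4360; cost = 7.6%.
Preferred: weight = 23.7/1059.7 = 0.0224; cost = 5.1243%.
Debentures: weight = 574/1059.7 = 0.5417; after-tax cost = 7.78% × (1 − 35.9%) = 4.9870%.
WACC = 0.4360 × 7.6000% + 0.0224 × 5.1243% + 0.5417 × 4.9870% = 6.1293%.

6.13%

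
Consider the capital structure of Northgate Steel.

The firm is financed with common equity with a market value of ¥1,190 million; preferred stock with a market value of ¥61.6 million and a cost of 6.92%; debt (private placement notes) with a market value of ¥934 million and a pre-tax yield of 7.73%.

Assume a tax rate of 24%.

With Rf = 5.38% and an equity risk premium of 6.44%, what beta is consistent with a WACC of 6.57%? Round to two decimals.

Total capital V = 1190 + 61.6 + 934 = 2185.6.
Equity weight = 1190/2185.6 = 0.5445.
Preferred weight = 61.6/2185.6 = 0.0282.
Private placement notes weight = 934/2185.6 = 0.4273.
Debt contribution = 0.4273 × 7.73% × (1 − 24%) = 2.5106%.
Preferred contribution = 0.0282 × 6.92% = 0.1950%.
Required equity contribution = 6.57% − 2.7056% = 3.8644%  ⇒  Re = 7.0975%.
CAPM: 7.0975% = 5.38% + β × 6.44%  ⇒  β = 0.2667.

0.27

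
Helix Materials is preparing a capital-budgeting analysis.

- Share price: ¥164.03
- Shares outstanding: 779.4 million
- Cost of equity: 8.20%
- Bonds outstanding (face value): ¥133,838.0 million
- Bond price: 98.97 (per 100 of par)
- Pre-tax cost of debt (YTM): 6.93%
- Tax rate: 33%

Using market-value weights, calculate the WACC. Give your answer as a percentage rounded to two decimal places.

6.39%

Market value of equity E = 164.03 × 779.4m = 127844.982m. Market value of debt D = 133838m × 98.97/100 = 132459.4686m.
Total capital V = 127844.982 + 132459.4686 = 260304.4506.
Equity: weight = 127844.982/260304.4506 = 0.4911; cost = 8.2%.
Bonds outstanding: weight = 132459.4686/260304.4506 = 0.5089; after-tax cost = 6.93% × (1 − 33%) = 4.6431%.
WACC = 0.4911 × 8.2000% + 0.5089 × 4.6431% = 6.3900%.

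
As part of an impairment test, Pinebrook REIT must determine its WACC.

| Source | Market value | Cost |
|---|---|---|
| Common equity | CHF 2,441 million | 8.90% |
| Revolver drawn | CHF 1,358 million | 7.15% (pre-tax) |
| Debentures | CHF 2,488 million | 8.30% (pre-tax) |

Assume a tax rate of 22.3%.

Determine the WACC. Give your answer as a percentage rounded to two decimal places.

Total capital V = 2441 + 1358 + 2488 = 6287.
Equity: weight = 2441/6287 = 0.3883; cost = 8.9%.
Revolver drawn: weight = 1358/6287 = 0.2160; after-tax cost = 7.15% × (1 − 22.3%) = 5.5556%.
Debentures: weight = 2488/6287 = 0.3957; after-tax cost = 8.3% × (1 − 22.3%) = 6.4491%.
WACC = 0.3883 × 8.9000% + 0.2160 × 5.5556% + 0.3957 × 6.4491% = 7.2077%.

7.21%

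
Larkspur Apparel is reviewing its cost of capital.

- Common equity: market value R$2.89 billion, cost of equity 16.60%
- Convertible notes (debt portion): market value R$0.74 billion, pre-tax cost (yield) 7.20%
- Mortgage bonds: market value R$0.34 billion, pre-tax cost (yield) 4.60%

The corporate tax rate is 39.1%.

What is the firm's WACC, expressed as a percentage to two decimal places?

Total capital V = 2.89 + 0.74 + 0.34 = 3.97.
Equity: weight = 2.89/3.97 = 0.7280; cost = 16.6%.
Convertible notes (debt portion): weight = 0.74/3.97 = 0.1864; after-tax cost = 7.2% × (1 − 39.1%) = 4.3848%.
Mortgage bonds: weight = 0.34/3.97 = 0.0856; after-tax cost = 4.6% × (1 − 39.1%) = 2.8014%.
WACC = 0.7280 × 16.6000% + 0.1864 × 4.3848% + 0.0856 × 2.8014% = 13.1414%.

13.14%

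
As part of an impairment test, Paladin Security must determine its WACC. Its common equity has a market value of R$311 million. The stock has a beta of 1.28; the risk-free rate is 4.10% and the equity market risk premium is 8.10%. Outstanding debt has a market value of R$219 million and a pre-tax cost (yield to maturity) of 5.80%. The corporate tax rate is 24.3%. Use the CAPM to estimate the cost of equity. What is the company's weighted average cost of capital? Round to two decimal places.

Cost of equity via CAPM: Re = 4.1% + 1.28 × 8.1% = 14.4680%.
Total capital V = 311 + 219 = 530.
Equity: weight = 311/530 = 0.5868; cost = 14.468%.
Debt: weight = 219/530 = 0.4132; after-tax cost = 5.8% × (1 − 24.3%) = 4.3906%.
WACC = 0.5868 × 14.4680% + 0.4132 × 4.3906% = 10.3039%.

10.30%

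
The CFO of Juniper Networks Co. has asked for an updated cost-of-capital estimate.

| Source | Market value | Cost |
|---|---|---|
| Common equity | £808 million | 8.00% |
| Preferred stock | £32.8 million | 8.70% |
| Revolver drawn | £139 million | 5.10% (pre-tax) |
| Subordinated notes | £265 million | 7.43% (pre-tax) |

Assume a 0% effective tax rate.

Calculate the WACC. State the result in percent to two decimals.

Total capital V = 808 + 32.8 + 139 + 265 = 1244.8.
Equity: weight = 808/1244.8 = 0.6491; cost = 8%.
Preferred: weight = 32.8/1244.8 = 0.0263; cost = 8.7%.
Revolver drawn: weight = 139/1244.8 = 0.1117; after-tax cost = 5.1% × (1 − 0%) = 5.1000%.
Subordinated notes: weight = 265/1244.8 = 0.2129; after-tax cost = 7.43% × (1 − 0%) = 7.4300%.
WACC = 0.6491 × 8.0000% + 0.0263 × 8.7000% + 0.1117 × 5.1000% + 0.2129 × 7.4300% = 7.5733%.

7.57%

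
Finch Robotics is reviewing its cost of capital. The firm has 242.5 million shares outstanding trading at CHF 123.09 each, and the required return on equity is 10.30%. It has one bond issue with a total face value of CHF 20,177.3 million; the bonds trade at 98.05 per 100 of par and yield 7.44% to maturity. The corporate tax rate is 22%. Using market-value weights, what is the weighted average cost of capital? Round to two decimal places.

8.51%

Market value of equity E = 123.09 × 242.5m = 29849.325m. Market value of debt D = 20177.3m × 98.05/100 = 19783.84265m.
Total capital V = 29849.325 + 19783.84265 = 49633.16765.
Equity: weight = 29849.325/49633.16765 = 0.6014; cost = 10.3%.
Bonds outstanding: weight = 19783.84265/49633.16765 = 0.3986; after-tax cost = 7.44% × (1 − 22%) = 5.8032%.
WACC = 0.6014 × 10.3000% + 0.3986 × 5.8032% = 8.5076%.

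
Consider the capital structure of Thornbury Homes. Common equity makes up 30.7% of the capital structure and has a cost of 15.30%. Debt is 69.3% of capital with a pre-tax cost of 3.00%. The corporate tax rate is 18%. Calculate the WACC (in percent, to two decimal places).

After-tax cost of debt = 3% × (1 − 18%) = 2.4600%.
WACC = 0.307 × 15.3000% + 0.693 × 2.4600% = 6.4019%.

6.40%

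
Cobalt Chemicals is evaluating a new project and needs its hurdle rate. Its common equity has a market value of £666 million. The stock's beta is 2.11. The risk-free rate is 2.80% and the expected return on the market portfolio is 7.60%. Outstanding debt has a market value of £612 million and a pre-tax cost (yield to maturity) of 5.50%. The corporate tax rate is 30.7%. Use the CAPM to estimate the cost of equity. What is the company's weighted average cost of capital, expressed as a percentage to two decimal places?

8.56%

Market risk premium = 7.6% − 2.8% = 4.8%.
Cost of equity via CAPM: Re = 2.8% + 2.11 × 4.8% = 12.9280%.
Total capital V = 666 + 612 = 1278.
Equity: weight = 666/1278 = 0.5211; cost = 12.928%.
Debt: weight = 612/1278 = 0.4789; after-tax cost = 5.5% × (1 − 30.7%) = 3.8115%.
WACC = 0.5211 × 12.9280% + 0.4789 × 3.8115% = 8.5624%.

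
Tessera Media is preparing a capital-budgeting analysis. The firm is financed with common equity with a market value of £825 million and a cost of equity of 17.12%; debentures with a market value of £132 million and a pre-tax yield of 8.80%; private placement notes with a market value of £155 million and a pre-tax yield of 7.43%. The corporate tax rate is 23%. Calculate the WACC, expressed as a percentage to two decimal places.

14.30%

Total capital V = 825 + 132 + 155 = 1112.
Equity: weight = 825/1112 = 0.7419; cost = 17.12%.
Debentures: weight = 132/1112 = 0.1187; after-tax cost = 8.8% × (1 − 23%) = 6.7760%.
Private placement notes: weight = 155/1112 = 0.1394; after-tax cost = 7.43% × (1 − 23%) = 5.7211%.
WACC = 0.7419 × 17.1200% + 0.1187 × 6.7760% + 0.1394 × 5.7211% = 14.3032%.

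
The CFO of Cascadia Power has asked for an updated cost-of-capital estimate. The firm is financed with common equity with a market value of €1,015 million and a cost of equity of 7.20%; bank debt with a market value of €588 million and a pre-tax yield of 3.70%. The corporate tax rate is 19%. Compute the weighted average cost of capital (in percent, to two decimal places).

5.66%

Total capital V = 1015 + 588 = 1603.
Equity: weight = 1015/1603 = 0.6332; cost = 7.2%.
Bank debt: weight = 588/1603 = 0.3668; after-tax cost = 3.7% × (1 − 19%) = 2.9970%.
WACC = 0.6332 × 7.2000% + 0.3668 × 2.9970% = 5.6583%.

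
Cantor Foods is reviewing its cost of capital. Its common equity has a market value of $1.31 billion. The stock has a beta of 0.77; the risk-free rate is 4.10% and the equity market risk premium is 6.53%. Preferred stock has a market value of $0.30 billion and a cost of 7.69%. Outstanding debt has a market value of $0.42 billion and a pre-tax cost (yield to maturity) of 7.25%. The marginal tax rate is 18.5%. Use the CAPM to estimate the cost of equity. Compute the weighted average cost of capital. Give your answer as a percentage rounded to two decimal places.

Cost of equity via CAPM: Re = 4.1% + 0.77 × 6.53% = 9.1281%.
Total capital V = 1.31 + 0.3 + 0.42 = 2.03.
Equity: weight = 1.31/2.03 = 0.6453; cost = 9.1281%.
Preferred: weight = 0.3/2.03 = 0.1478; cost = 7.69%.
Debt: weight = 0.42/2.03 = 0.2069; after-tax cost = 7.25% × (1 − 18.5%) = 5.9087%.
WACC = 0.6453 × 9.1281% + 0.1478 × 7.6900% + 0.2069 × 5.9087% = 8.2495%.

8.25%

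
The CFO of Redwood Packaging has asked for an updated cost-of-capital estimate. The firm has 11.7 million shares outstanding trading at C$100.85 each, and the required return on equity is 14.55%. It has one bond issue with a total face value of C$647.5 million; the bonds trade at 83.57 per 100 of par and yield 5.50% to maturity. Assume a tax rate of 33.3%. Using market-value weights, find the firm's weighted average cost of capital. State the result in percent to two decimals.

11.13%

Market value of equity E = 100.85 × 11.7m = 1179.945m. Market value of debt D = 647.5m × 83.57/100 = 541.11575m.
Total capital V = 1179.945 + 541.11575 = 1721.06075.
Equity: weight = 1179.945/1721.06075 = 0.6856; cost = 14.55%.
Bonds outstanding: weight = 541.11575/1721.06075 = 0.3144; after-tax cost = 5.5% × (1 − 33.3%) = 3.6685%.
WACC = 0.6856 × 14.5500% + 0.3144 × 3.6685% = 11.1288%.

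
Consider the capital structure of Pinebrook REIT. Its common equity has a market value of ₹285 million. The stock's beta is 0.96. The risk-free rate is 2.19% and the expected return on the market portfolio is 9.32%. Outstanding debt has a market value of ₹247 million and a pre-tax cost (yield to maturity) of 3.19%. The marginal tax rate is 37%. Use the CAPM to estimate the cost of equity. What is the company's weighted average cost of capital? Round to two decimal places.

5.77%

Market risk premium = 9.32% − 2.19% = 7.13%.
Cost of equity via CAPM: Re = 2.19% + 0.96 × 7.13% = 9.0348%.
Total capital V = 285 + 247 = 532.
Equity: weight = 285/532 = 0.5357; cost = 9.0348%.
Debt: weight = 247/532 = 0.4643; after-tax cost = 3.19% × (1 − 37%) = 2.0097%.
WACC = 0.5357 × 9.0348% + 0.4643 × 2.0097% = 5.7731%.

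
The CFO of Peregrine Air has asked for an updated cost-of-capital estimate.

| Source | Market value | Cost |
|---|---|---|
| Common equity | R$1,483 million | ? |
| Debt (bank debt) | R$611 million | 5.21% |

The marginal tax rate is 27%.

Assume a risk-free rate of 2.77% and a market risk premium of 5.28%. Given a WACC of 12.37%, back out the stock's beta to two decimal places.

Total capital V = 1483 + 611 = 2094.
Equity weight = 1483/2094 = 0.7082.
Bank debt weight = 611/2094 = 0.2918.
Debt contribution = 0.2918 × 5.21% × (1 − 27%) = 1.1097%.
Required equity contribution = 12.37% − 1.1097% = 11.2603%  ⇒  Re = 15.8995%.
CAPM: 15.8995% = 2.77% + β × 5.28%  ⇒  β = 2.4866.

2.49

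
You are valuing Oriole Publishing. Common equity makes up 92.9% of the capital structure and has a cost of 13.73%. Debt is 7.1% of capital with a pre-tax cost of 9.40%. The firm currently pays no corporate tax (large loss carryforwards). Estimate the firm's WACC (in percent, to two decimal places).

13.42%

After-tax cost of debt = 9.4% × (1 − 0%) = 9.4000%.
WACC = 0.929 × 13.7300% + 0.071 × 9.4000% = 13.4226%.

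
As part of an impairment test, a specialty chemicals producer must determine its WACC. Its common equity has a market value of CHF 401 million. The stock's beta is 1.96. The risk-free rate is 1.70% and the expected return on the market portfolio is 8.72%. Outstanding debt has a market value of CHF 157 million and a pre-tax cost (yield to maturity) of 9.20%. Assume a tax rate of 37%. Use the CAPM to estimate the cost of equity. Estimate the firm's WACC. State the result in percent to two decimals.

12.74%

Market risk premium = 8.72% − 1.7% = 7.02%.
Cost of equity via CAPM: Re = 1.7% + 1.96 × 7.02% = 15.4592%.
Total capital V = 401 + 157 = 558.
Equity: weight = 401/558 = 0.7186; cost = 15.4592%.
Debt: weight = 157/558 = 0.2814; after-tax cost = 9.2% × (1 − 37%) = 5.7960%.
WACC = 0.7186 × 15.4592% + 0.2814 × 5.7960% = 12.7403%.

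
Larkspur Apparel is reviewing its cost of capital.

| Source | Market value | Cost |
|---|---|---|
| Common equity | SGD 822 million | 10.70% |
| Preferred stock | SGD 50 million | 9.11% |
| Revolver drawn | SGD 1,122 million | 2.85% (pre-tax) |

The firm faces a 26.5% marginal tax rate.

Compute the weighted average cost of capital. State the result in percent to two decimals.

Total capital V = 822 + 50 + 1122 = 1994.
Equity: weight = 822/1994 = 0.4122; cost = 10.7%.
Preferred: weight = 50/1994 = 0.0251; cost = 9.11%.
Revolver drawn: weight = 1122/1994 = 0.5627; after-tax cost = 2.85% × (1 − 26.5%) = 2.0947%.
WACC = 0.4122 × 10.7000% + 0.0251 × 9.1100% + 0.5627 × 2.0947% = 5.8181%.

5.82%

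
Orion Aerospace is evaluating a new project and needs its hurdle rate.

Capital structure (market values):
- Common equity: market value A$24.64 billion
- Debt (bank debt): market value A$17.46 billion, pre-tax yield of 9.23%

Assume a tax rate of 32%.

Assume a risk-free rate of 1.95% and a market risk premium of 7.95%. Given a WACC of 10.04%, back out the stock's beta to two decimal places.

Total capital V = 24.64 + 17.46 = 42.1.
Equity weight = 24.64/42.1 = 0.5853.
Bank debt weight = 17.46/42.1 = 0.4147.
Debt contribution = 0.4147 × 9.23% × (1 − 32%) = 2.6030%.
Required equity contribution = 10.04% − 2.6030% = 7.4370%  ⇒  Re = 12.7069%.
CAPM: 12.7069% = 1.95% + β × 7.95%  ⇒  β = 1.3531.

1.35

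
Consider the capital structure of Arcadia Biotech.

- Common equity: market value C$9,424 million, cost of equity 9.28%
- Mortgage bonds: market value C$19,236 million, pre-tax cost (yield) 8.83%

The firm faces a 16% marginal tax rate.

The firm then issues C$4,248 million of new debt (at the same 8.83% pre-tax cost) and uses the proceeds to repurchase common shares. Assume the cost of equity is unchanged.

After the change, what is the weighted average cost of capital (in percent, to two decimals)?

After the change:
Total capital V = 5176 + 23484 = 28660.
Equity: weight = 5176/28660 = 0.1806; cost = 9.28%.
Mortgage bonds: weight = 23484/28660 = 0.8194; after-tax cost = 8.83% × (1 − 16%) = 7.4172%.
WACC = 0.1806 × 9.2800% + 0.8194 × 7.4172% = 7.7536%.

7.75%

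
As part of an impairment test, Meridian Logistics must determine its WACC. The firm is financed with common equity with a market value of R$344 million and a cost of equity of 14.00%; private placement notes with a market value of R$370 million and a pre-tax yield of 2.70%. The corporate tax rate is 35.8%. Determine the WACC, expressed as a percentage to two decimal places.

Total capital V = 344 + 370 = 714.
Equity: weight = 344/714 = 0.4818; cost = 14%.
Private placement notes: weight = 370/714 = 0.5182; after-tax cost = 2.7% × (1 − 35.8%) = 1.7334%.
WACC = 0.4818 × 14.0000% + 0.5182 × 1.7334% = 7.6434%.

7.64%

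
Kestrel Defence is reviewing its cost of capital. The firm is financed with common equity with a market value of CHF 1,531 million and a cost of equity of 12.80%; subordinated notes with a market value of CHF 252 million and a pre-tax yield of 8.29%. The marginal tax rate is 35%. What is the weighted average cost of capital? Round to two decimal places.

Total capital V = 1531 + 252 = 1783.
Equity: weight = 1531/1783 = 0.8587; cost = 12.8%.
Subordinated notes: weight = 252/1783 = 0.1413; after-tax cost = 8.29% × (1 − 35%) = 5.3885%.
WACC = 0.8587 × 12.8000% + 0.1413 × 5.3885% = 11.7525%.

11.75%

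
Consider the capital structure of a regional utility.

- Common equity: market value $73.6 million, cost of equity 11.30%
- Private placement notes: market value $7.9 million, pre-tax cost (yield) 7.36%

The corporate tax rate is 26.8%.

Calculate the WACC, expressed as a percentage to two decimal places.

Total capital V = 73.6 + 7.9 = 81.5.
Equity: weight = 73.6/81.5 = 0.9031; cost = 11.3%.
Private placement notes: weight = 7.9/81.5 = 0.0969; after-tax cost = 7.36% × (1 − 26.8%) = 5.3875%.
WACC = 0.9031 × 11.3000% + 0.0969 × 5.3875% = 10.7269%.

10.73%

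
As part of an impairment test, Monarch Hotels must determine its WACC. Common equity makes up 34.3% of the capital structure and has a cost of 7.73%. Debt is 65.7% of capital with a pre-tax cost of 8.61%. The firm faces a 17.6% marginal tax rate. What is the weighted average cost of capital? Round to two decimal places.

After-tax cost of debt = 8.61% × (1 − 17.6%) = 7.0946%.
WACC = 0.343 × 7.7300% + 0.657 × 7.0946% = 7.3126%.

7.31%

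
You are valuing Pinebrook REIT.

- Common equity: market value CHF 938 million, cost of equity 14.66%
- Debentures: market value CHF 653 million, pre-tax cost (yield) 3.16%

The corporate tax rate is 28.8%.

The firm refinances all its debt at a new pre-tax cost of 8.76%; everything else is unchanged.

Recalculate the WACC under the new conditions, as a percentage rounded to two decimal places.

11.20%

After the change:
Total capital V = 938 + 653 = 1591.
Equity: weight = 938/1591 = 0.5896; cost = 14.66%.
Debentures: weight = 653/1591 = 0.4104; after-tax cost = 8.76% × (1 − 28.8%) = 6.2371%.
WACC = 0.5896 × 14.6600% + 0.4104 × 6.2371% = 11.2030%.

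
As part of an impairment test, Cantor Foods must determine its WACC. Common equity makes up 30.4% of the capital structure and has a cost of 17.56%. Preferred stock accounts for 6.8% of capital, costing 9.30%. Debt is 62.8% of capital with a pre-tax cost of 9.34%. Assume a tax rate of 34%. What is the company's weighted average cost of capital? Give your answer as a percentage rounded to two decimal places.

After-tax cost of debt = 9.34% × (1 − 34%) = 6.1644%.
WACC = 0.304 × 17.5600% + 0.068 × 9.3000% + 0.628 × 6.1644% = 9.8419%.

9.84%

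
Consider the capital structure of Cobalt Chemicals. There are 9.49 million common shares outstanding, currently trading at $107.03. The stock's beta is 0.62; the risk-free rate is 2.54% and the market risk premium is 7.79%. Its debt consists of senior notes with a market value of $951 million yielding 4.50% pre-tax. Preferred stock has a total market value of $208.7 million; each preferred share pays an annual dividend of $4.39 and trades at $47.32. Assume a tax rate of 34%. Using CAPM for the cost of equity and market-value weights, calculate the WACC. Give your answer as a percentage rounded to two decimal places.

5.63%

Cost of equity via CAPM: Re = 2.54% + 0.62 × 7.79% = 7.3698%.
Cost of preferred: Rp = 4.39 / 47.32 = 9.2773%.
Market value of equity E = 107.03 × 9.49m = 1015.7147m.
Total capital V = 1015.7147 + 208.7 + 951 = 2175.4147.
Equity: weight = 1015.7147/2175.4147 = 0.4669; cost = 7.3698%.
Preferred: weight = 208.7/2175.4147 = 0.0959; cost = 9.2773%.
Senior notes: weight = 951/2175.4147 = 0.4372; after-tax cost = 4.5% × (1 − 34%) = 2.9700%.
WACC = 0.4669 × 7.3698% + 0.0959 × 9.2773% + 0.4372 × 2.9700% = 5.6294%.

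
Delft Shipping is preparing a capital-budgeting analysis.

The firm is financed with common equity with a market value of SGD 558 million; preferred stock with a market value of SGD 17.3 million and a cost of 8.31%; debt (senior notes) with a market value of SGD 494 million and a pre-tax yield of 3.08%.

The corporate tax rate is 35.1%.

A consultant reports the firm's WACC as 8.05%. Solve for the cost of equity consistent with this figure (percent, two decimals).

13.40%

Total capital V = 558 + 17.3 + 494 = 1069.3.
Equity weight = 558/1069.3 = 0.5218.
Preferred weight = 17.3/1069.3 = 0.0162.
Senior notes weight = 494/1069.3 = 0.4620.
Debt contribution = 0.4620 × 3.08% × (1 − 35.1%) = 0.9235%.
Preferred contribution = 0.0162 × 8.31% = 0.1344%.
Required equity contribution = 8.05% − 1.0579% = 6.9921%.
Re = 6.9921% / 0.5218 = 13.3990%.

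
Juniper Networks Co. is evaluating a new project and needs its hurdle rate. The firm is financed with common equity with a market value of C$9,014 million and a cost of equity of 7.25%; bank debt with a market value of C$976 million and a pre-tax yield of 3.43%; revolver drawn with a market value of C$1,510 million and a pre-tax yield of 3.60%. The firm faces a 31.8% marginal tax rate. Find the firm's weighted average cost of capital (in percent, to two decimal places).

Total capital V = 9014 + 976 + 1510 = 11500.
Equity: weight = 9014/11500 = 0.7838; cost = 7.25%.
Bank debt: weight = 976/11500 = 0.0849; after-tax cost = 3.43% × (1 − 31.8%) = 2.3393%.
Revolver drawn: weight = 1510/11500 = 0.1313; after-tax cost = 3.6% × (1 − 31.8%) = 2.4552%.
WACC = 0.7838 × 7.2500% + 0.0849 × 2.3393% + 0.1313 × 2.4552% = 6.2036%.

6.20%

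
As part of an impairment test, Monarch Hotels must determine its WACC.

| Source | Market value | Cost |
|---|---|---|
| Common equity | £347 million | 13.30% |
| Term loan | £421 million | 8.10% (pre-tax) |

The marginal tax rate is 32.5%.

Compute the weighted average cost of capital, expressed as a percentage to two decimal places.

9.01%

Total capital V = 347 + 421 = 768.
Equity: weight = 347/768 = 0.4518; cost = 13.3%.
Term loan: weight = 421/768 = 0.5482; after-tax cost = 8.1% × (1 − 32.5%) = 5.4675%.
WACC = 0.4518 × 13.3000% + 0.5482 × 5.4675% = 9.0064%.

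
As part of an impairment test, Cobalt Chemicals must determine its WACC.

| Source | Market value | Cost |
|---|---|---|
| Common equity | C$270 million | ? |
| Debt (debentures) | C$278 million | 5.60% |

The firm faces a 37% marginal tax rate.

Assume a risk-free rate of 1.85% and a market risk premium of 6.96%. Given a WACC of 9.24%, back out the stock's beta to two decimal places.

Total capital V = 270 + 278 = 548.
Equity weight = 270/548 = 0.4927.
Debentures weight = 278/548 = 0.5073.
Debt contribution = 0.5073 × 5.6% × (1 − 37%) = 1.7898%.
Required equity contribution = 9.24% − 1.7898% = 7.4502%  ⇒  Re = 15.1212%.
CAPM: 15.1212% = 1.85% + β × 6.96%  ⇒  β = 1.9068.

1.91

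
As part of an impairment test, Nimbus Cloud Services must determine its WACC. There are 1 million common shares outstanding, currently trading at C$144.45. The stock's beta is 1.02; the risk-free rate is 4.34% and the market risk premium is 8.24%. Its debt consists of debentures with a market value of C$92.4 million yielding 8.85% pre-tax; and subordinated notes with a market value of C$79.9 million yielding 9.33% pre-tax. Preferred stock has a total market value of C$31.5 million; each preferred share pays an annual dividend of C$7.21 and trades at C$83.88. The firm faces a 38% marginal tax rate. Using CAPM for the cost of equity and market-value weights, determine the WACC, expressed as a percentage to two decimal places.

8.85%

Cost of equity via CAPM: Re = 4.34% + 1.02 × 8.24% = 12.7448%.
Cost of preferred: Rp = 7.21 / 83.88 = 8.5956%.
Market value of equity E = 144.45 × 1m = 144.45m.
Total capital V = 144.45 + 31.5 + 92.4 + 79.9 = 348.25.
Equity: weight = 144.45/348.25 = 0.4148; cost = 12.7448%.
Preferred: weight = 31.5/348.25 = 0.0905; cost = 8.5956%.
Debentures: weight = 92.4/348.25 = 0.2653; after-tax cost = 8.85% × (1 − 38%) = 5.4870%.
Subordinated notes: weight = 79.9/348.25 = 0.2294; after-tax cost = 9.33% × (1 − 38%) = 5.7846%.
WACC = 0.4148 × 12.7448% + 0.0905 × 8.5956% + 0.2653 × 5.4870% + 0.2294 × 5.7846% = 8.8469%.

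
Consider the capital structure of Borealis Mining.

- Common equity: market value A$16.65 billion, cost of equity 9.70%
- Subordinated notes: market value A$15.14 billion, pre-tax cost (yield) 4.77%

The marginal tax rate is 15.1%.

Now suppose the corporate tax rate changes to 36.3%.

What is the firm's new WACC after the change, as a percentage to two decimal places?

After the change:
Total capital V = 16.65 + 15.14 = 31.79.
Equity: weight = 16.65/31.79 = 0.5237; cost = 9.7%.
Subordinated notes: weight = 15.14/31.79 = 0.4763; after-tax cost = 4.77% × (1 − 36.3%) = 3.0385%.
WACC = 0.5237 × 9.7000% + 0.4763 × 3.0385% = 6.5275%.

6.53%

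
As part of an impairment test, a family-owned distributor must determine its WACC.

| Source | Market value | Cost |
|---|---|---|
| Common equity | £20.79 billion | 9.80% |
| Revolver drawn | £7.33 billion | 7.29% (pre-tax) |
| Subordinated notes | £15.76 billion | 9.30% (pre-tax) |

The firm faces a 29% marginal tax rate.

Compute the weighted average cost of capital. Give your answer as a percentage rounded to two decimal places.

Total capital V = 20.79 + 7.33 + 15.76 = 43.88.
Equity: weight = 20.79/43.88 = 0.4738; cost = 9.8%.
Revolver drawn: weight = 7.33/43.88 = 0.1670; after-tax cost = 7.29% × (1 − 29%) = 5.1759%.
Subordinated notes: weight = 15.76/43.88 = 0.3592; after-tax cost = 9.3% × (1 − 29%) = 6.6030%.
WACC = 0.4738 × 9.8000% + 0.1670 × 5.1759% + 0.3592 × 6.6030% = 7.8793%.

7.88%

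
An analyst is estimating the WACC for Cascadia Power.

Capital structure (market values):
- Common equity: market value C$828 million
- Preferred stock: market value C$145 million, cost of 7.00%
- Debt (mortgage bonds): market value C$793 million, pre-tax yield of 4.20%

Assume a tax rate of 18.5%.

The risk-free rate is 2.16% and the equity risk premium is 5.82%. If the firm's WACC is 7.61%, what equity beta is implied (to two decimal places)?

1.64

Total capital V = 828 + 145 + 793 = 1766.
Equity weight = 828/1766 = 0.4689.
Preferred weight = 145/1766 = 0.0821.
Mortgage bonds weight = 793/1766 = 0.4490.
Debt contribution = 0.4490 × 4.2% × (1 − 18.5%) = 1.5371%.
Preferred contribution = 0.0821 × 7% = 0.5747%.
Required equity contribution = 7.61% − 2.1118% = 5.4982%  ⇒  Re = 11.7268%.
CAPM: 11.7268% = 2.16% + β × 5.82%  ⇒  β = 1.6438.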